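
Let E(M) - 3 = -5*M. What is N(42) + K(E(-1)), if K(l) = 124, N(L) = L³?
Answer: 74212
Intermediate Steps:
E(M) = 3 - 5*M
N(42) + K(E(-1)) = 42³ + 124 = 74088 + 124 = 74212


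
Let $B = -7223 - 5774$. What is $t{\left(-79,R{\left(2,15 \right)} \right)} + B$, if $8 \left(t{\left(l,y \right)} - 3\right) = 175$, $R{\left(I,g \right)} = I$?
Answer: $- \frac{103777}{8} \approx -12972.0$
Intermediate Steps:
$t{\left(l,y \right)} = \frac{199}{8}$ ($t{\left(l,y \right)} = 3 + \frac{1}{8} \cdot 175 = 3 + \frac{175}{8} = \frac{199}{8}$)
$B = -12997$
$t{\left(-79,R{\left(2,15 \right)} \right)} + B = \frac{199}{8} - 12997 = - \frac{103777}{8}$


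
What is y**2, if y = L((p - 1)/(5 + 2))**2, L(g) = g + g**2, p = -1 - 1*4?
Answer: 1296/5764801 ≈ 0.00022481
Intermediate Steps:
p = -5 (p = -1 - 4 = -5)
y = 36/2401 (y = (((-5 - 1)/(5 + 2))*(1 + (-5 - 1)/(5 + 2)))**2 = ((-6/7)*(1 - 6/7))**2 = ((-6*1/7)*(1 - 6*1/7))**2 = (-6*(1 - 6/7)/7)**2 = (-6/7*1/7)**2 = (-6/49)**2 = 36/2401 ≈ 0.014994)
y**2 = (36/2401)**2 = 1296/5764801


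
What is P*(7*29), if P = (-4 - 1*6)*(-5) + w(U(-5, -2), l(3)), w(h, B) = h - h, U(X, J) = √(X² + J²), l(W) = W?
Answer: 10150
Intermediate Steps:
U(X, J) = √(J² + X²)
w(h, B) = 0
P = 50 (P = (-4 - 1*6)*(-5) + 0 = (-4 - 6)*(-5) + 0 = -10*(-5) + 0 = 50 + 0 = 50)
P*(7*29) = 50*(7*29) = 50*203 = 10150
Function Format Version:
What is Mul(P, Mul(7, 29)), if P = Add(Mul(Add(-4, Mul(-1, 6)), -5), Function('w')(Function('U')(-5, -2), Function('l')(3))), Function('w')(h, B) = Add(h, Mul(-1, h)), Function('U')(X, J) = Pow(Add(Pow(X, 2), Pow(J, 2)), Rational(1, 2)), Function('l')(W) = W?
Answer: 10150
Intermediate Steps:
Function('U')(X, J) = Pow(Add(Pow(J, 2), Pow(X, 2)), Rational(1, 2))
Function('w')(h, B) = 0
P = 50 (P = Add(Mul(Add(-4, Mul(-1, 6)), -5), 0) = Add(Mul(Add(-4, -6), -5), 0) = Add(Mul(-10, -5), 0) = Add(50, 0) = 50)
Mul(P, Mul(7, 29)) = Mul(50, Mul(7, 29)) = Mul(50, 203) = 10150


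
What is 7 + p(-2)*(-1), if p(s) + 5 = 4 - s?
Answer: 6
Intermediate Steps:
p(s) = -1 - s (p(s) = -5 + (4 - s) = -1 - s)
7 + p(-2)*(-1) = 7 + (-1 - 1*(-2))*(-1) = 7 + (-1 + 2)*(-1) = 7 + 1*(-1) = 7 - 1 = 6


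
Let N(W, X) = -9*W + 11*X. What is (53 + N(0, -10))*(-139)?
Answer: 7923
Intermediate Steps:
(53 + N(0, -10))*(-139) = (53 + (-9*0 + 11*(-10)))*(-139) = (53 + (0 - 110))*(-139) = (53 - 110)*(-139) = -57*(-139) = 7923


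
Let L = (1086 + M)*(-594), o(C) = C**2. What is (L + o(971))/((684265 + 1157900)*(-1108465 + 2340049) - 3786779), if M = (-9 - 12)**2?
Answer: 35803/2268777152581 ≈ 1.5781e-8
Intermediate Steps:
M = 441 (M = (-21)**2 = 441)
L = -907038 (L = (1086 + 441)*(-594) = 1527*(-594) = -907038)
(L + o(971))/((684265 + 1157900)*(-1108465 + 2340049) - 3786779) = (-907038 + 971**2)/((684265 + 1157900)*(-1108465 + 2340049) - 3786779) = (-907038 + 942841)/(1842165*1231584 - 3786779) = 35803/(2268780939360 - 3786779) = 35803/2268777152581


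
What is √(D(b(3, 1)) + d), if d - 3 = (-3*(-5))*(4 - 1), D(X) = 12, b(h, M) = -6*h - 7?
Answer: 2*√15 ≈ 7.7460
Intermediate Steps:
b(h, M) = -7 - 6*h
d = 48 (d = 3 + (-3*(-5))*(4 - 1) = 3 + 15*3 = 3 + 45 = 48)
√(D(b(3, 1)) + d) = √(12 + 48) = √60 = 2*√15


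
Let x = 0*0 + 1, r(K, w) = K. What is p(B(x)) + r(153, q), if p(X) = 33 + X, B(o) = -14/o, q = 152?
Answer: 172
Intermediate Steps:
x = 1 (x = 0 + 1 = 1)
p(B(x)) + r(153, q) = (33 - 14/1) + 153 = (33 - 14*1) + 153 = (33 - 14) + 153 = 19 + 153 = 172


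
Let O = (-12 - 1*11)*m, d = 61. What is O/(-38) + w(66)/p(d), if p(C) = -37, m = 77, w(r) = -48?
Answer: 67351/1406 ≈ 47.903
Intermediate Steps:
O = -1771 (O = (-12 - 1*11)*77 = (-12 - 11)*77 = -23*77 = -1771)
O/(-38) + w(66)/p(d) = -1771/(-38) - 48/(-37) = -1771*(-1/38) - 48*(-1/37) = 1771/38 + 48/37 = 67351/1406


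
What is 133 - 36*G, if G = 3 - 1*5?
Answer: 205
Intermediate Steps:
G = -2 (G = 3 - 5 = -2)
133 - 36*G = 133 - 36*(-2) = 133 - 1*(-72) = 133 + 72 = 205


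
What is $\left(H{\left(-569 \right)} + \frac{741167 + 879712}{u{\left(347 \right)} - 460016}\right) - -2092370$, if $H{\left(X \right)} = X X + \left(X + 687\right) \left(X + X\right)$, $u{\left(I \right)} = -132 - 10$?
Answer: $\frac{350002843649}{153386} \approx 2.2818 \cdot 10^{6}$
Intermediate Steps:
$u{\left(I \right)} = -142$
$H{\left(X \right)} = X^{2} + 2 X \left(687 + X\right)$ ($H{\left(X \right)} = X^{2} + \left(687 + X\right) 2 X = X^{2} + 2 X \left(687 + X\right)$)
$\left(H{\left(-569 \right)} + \frac{741167 + 879712}{u{\left(347 \right)} - 460016}\right) - -2092370 = \left(3 \left(-569\right) \left(458 - 569\right) + \frac{741167 + 879712}{-142 - 460016}\right) - -2092370 = \left(3 \left(-569\right) \left(-111\right) + \frac{1620879}{-460158}\right) + 2092370 = \left(189477 + 1620879 \left(- \frac{1}{460158}\right)\right) + 2092370 = \left(189477 - \frac{540293}{153386}\right) + 2092370 = \frac{29062578829}{153386} + 2092370 = \frac{350002843649}{153386}$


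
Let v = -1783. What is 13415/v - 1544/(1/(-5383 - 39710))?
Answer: 124138851121/1783 ≈ 6.9624e+7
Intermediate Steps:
13415/v - 1544/(1/(-5383 - 39710)) = 13415/(-1783) - 1544/(1/(-5383 - 39710)) = 13415*(-1/1783) - 1544/(1/(-45093)) = -13415/1783 - 1544/(-1/45093) = -13415/1783 - 1544*(-45093) = -13415/1783 + 69623592 = 124138851121/1783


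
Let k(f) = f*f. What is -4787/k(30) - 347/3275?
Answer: -639589/117900 ≈ -5.4248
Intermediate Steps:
k(f) = f²
-4787/k(30) - 347/3275 = -4787/(30²) - 347/3275 = -4787/900 - 347*1/3275 = -4787*1/900 - 347/3275 = -4787/900 - 347/3275 = -639589/117900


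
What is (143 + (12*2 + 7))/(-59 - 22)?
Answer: -58/27 ≈ -2.1481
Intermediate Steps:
(143 + (12*2 + 7))/(-59 - 22) = (143 + (24 + 7))/(-81) = (143 + 31)*(-1/81) = 174*(-1/81) = -58/27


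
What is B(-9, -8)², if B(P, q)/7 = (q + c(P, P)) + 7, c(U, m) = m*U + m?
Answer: 247009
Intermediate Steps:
c(U, m) = m + U*m (c(U, m) = U*m + m = m + U*m)
B(P, q) = 49 + 7*q + 7*P*(1 + P) (B(P, q) = 7*((q + P*(1 + P)) + 7) = 7*(7 + q + P*(1 + P)) = 49 + 7*q + 7*P*(1 + P))
B(-9, -8)² = (49 + 7*(-8) + 7*(-9)*(1 - 9))² = (49 - 56 + 7*(-9)*(-8))² = (49 - 56 + 504)² = 497² = 247009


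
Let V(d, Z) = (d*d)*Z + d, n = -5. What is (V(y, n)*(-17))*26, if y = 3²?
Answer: 175032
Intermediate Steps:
y = 9
V(d, Z) = d + Z*d² (V(d, Z) = d²*Z + d = Z*d² + d = d + Z*d²)
(V(y, n)*(-17))*26 = ((9*(1 - 5*9))*(-17))*26 = ((9*(1 - 45))*(-17))*26 = ((9*(-44))*(-17))*26 = -396*(-17)*26 = 6732*26 = 175032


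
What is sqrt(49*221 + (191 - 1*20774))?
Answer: I*sqrt(9754) ≈ 98.762*I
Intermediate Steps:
sqrt(49*221 + (191 - 1*20774)) = sqrt(10829 + (191 - 20774)) = sqrt(10829 - 20583) = sqrt(-9754) = I*sqrt(9754)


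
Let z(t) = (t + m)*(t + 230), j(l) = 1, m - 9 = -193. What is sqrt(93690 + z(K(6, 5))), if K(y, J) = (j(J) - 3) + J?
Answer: sqrt(51517) ≈ 226.97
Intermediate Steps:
m = -184 (m = 9 - 193 = -184)
K(y, J) = -2 + J (K(y, J) = (1 - 3) + J = -2 + J)
z(t) = (-184 + t)*(230 + t) (z(t) = (t - 184)*(t + 230) = (-184 + t)*(230 + t))
sqrt(93690 + z(K(6, 5))) = sqrt(93690 + (-42320 + (-2 + 5)**2 + 46*(-2 + 5))) = sqrt(93690 + (-42320 + 3**2 + 46*3)) = sqrt(93690 + (-42320 + 9 + 138)) = sqrt(93690 - 42173) = sqrt(51517)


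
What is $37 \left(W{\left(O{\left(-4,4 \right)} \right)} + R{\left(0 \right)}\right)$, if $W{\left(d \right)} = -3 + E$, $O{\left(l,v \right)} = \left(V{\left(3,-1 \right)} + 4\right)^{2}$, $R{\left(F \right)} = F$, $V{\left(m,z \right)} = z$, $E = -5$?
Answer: $-296$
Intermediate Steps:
$O{\left(l,v \right)} = 9$ ($O{\left(l,v \right)} = \left(-1 + 4\right)^{2} = 3^{2} = 9$)
$W{\left(d \right)} = -8$ ($W{\left(d \right)} = -3 - 5 = -8$)
$37 \left(W{\left(O{\left(-4,4 \right)} \right)} + R{\left(0 \right)}\right) = 37 \left(-8 + 0\right) = 37 \left(-8\right) = -296$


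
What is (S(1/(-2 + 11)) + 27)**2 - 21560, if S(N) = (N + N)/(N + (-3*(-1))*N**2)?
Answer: -82991/4 ≈ -20748.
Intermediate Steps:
S(N) = 2*N/(N + 3*N**2) (S(N) = (2*N)/(N + 3*N**2) = 2*N/(N + 3*N**2))
(S(1/(-2 + 11)) + 27)**2 - 21560 = (2/(1 + 3/(-2 + 11)) + 27)**2 - 21560 = (2/(1 + 3/9) + 27)**2 - 21560 = (2/(1 + 3*(1/9)) + 27)**2 - 21560 = (2/(1 + 1/3) + 27)**2 - 21560 = (2/(4/3) + 27)**2 - 21560 = (2*(3/4) + 27)**2 - 21560 = (3/2 + 27)**2 - 21560 = (57/2)**2 - 21560 = 3249/4 - 21560 = -82991/4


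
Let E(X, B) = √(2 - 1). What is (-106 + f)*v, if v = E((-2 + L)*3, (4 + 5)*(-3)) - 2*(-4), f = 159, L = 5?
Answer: 477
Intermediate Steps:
E(X, B) = 1 (E(X, B) = √1 = 1)
v = 9 (v = 1 - 2*(-4) = 1 + 8 = 9)
(-106 + f)*v = (-106 + 159)*9 = 53*9 = 477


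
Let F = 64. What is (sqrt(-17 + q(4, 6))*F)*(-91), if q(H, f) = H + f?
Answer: -5824*I*sqrt(7) ≈ -15409.0*I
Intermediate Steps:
(sqrt(-17 + q(4, 6))*F)*(-91) = (sqrt(-17 + (4 + 6))*64)*(-91) = (sqrt(-17 + 10)*64)*(-91) = (sqrt(-7)*64)*(-91) = ((I*sqrt(7))*64)*(-91) = (64*I*sqrt(7))*(-91) = -5824*I*sqrt(7)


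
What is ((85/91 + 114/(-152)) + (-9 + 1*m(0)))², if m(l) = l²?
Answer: 10297681/132496 ≈ 77.721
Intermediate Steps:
((85/91 + 114/(-152)) + (-9 + 1*m(0)))² = ((85/91 + 114/(-152)) + (-9 + 1*0²))² = ((85*(1/91) + 114*(-1/152)) + (-9 + 1*0))² = ((85/91 - ¾) + (-9 + 0))² = (67/364 - 9)² = (-3209/364)² = 10297681/132496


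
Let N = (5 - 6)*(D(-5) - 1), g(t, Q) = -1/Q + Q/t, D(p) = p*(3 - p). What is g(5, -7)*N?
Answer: -1804/35 ≈ -51.543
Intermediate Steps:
N = 41 (N = (5 - 6)*(-5*(3 - 1*(-5)) - 1) = -(-5*(3 + 5) - 1) = -(-5*8 - 1) = -(-40 - 1) = -1*(-41) = 41)
g(5, -7)*N = (-1/(-7) - 7/5)*41 = (-1*(-⅐) - 7*⅕)*41 = (⅐ - 7/5)*41 = -44/35*41 = -1804/35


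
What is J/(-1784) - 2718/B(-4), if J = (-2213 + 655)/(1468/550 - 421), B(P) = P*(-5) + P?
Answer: -34864408787/205233144 ≈ -169.88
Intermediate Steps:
B(P) = -4*P (B(P) = -5*P + P = -4*P)
J = 428450/115041 (J = -1558/(1468*(1/550) - 421) = -1558/(734/275 - 421) = -1558/(-115041/275) = -1558*(-275/115041) = 428450/115041 ≈ 3.7243)
J/(-1784) - 2718/B(-4) = (428450/115041)/(-1784) - 2718/((-4*(-4))) = (428450/115041)*(-1/1784) - 2718/16 = -214225/102616572 - 2718*1/16 = -214225/102616572 - 1359/8 = -34864408787/205233144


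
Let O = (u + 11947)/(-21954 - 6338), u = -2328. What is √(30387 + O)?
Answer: √6080653750105/14146 ≈ 174.32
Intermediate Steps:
O = -9619/28292 (O = (-2328 + 11947)/(-21954 - 6338) = 9619/(-28292) = 9619*(-1/28292) = -9619/28292 ≈ -0.33999)
√(30387 + O) = √(30387 - 9619/28292) = √(859699385/28292) = √6080653750105/14146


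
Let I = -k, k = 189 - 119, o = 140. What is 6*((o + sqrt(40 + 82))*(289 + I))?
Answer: 183960 + 1314*sqrt(122) ≈ 1.9847e+5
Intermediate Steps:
k = 70
I = -70 (I = -1*70 = -70)
6*((o + sqrt(40 + 82))*(289 + I)) = 6*((140 + sqrt(40 + 82))*(289 - 70)) = 6*((140 + sqrt(122))*219) = 6*(30660 + 219*sqrt(122)) = 183960 + 1314*sqrt(122)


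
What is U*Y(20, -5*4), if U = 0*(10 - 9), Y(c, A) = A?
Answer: 0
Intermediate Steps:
U = 0 (U = 0*1 = 0)
U*Y(20, -5*4) = 0*(-5*4) = 0*(-20) = 0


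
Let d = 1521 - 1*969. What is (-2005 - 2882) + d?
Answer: -4335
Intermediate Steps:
d = 552 (d = 1521 - 969 = 552)
(-2005 - 2882) + d = (-2005 - 2882) + 552 = -4887 + 552 = -4335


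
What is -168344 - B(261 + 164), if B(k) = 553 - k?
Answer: -168472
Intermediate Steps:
-168344 - B(261 + 164) = -168344 - (553 - (261 + 164)) = -168344 - (553 - 1*425) = -168344 - (553 - 425) = -168344 - 1*128 = -168344 - 128 = -168472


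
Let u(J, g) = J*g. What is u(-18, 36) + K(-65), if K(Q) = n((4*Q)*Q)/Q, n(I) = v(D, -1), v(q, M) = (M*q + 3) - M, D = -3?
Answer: -42127/65 ≈ -648.11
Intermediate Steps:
v(q, M) = 3 - M + M*q (v(q, M) = (3 + M*q) - M = 3 - M + M*q)
n(I) = 7 (n(I) = 3 - 1*(-1) - 1*(-3) = 3 + 1 + 3 = 7)
K(Q) = 7/Q
u(-18, 36) + K(-65) = -18*36 + 7/(-65) = -648 + 7*(-1/65) = -648 - 7/65 = -42127/65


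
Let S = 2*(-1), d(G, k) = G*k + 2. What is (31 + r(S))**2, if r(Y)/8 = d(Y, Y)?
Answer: 6241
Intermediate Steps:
d(G, k) = 2 + G*k
S = -2
r(Y) = 16 + 8*Y**2 (r(Y) = 8*(2 + Y*Y) = 8*(2 + Y**2) = 16 + 8*Y**2)
(31 + r(S))**2 = (31 + (16 + 8*(-2)**2))**2 = (31 + (16 + 8*4))**2 = (31 + (16 + 32))**2 = (31 + 48)**2 = 79**2 = 6241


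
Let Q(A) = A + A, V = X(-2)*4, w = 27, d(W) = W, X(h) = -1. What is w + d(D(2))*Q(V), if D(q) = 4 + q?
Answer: -21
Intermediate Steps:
V = -4 (V = -1*4 = -4)
Q(A) = 2*A
w + d(D(2))*Q(V) = 27 + (4 + 2)*(2*(-4)) = 27 + 6*(-8) = 27 - 48 = -21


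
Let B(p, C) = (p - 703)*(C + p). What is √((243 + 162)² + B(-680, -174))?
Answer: √1345107 ≈ 1159.8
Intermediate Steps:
B(p, C) = (-703 + p)*(C + p)
√((243 + 162)² + B(-680, -174)) = √((243 + 162)² + ((-680)² - 703*(-174) - 703*(-680) - 174*(-680))) = √(405² + (462400 + 122322 + 478040 + 118320)) = √(164025 + 1181082) = √1345107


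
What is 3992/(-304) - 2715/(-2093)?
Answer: -941237/79534 ≈ -11.834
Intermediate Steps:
3992/(-304) - 2715/(-2093) = 3992*(-1/304) - 2715*(-1/2093) = -499/38 + 2715/2093 = -941237/79534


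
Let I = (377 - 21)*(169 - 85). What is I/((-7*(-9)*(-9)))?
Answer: -1424/27 ≈ -52.741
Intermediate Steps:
I = 29904 (I = 356*84 = 29904)
I/((-7*(-9)*(-9))) = 29904/((-7*(-9)*(-9))) = 29904/((63*(-9))) = 29904/(-567) = 29904*(-1/567) = -1424/27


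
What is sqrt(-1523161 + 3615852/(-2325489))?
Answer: 11*I*sqrt(7563920471174181)/775163 ≈ 1234.2*I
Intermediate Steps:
sqrt(-1523161 + 3615852/(-2325489)) = sqrt(-1523161 + 3615852*(-1/2325489)) = sqrt(-1523161 - 1205284/775163) = sqrt(-1180699255527/775163) = 11*I*sqrt(7563920471174181)/775163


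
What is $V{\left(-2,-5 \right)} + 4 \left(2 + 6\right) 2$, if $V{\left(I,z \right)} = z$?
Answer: $59$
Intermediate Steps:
$V{\left(-2,-5 \right)} + 4 \left(2 + 6\right) 2 = -5 + 4 \left(2 + 6\right) 2 = -5 + 4 \cdot 8 \cdot 2 = -5 + 4 \cdot 16 = -5 + 64 = 59$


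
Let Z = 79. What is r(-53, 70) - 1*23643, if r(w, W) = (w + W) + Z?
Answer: -23547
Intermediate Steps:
r(w, W) = 79 + W + w (r(w, W) = (w + W) + 79 = (W + w) + 79 = 79 + W + w)
r(-53, 70) - 1*23643 = (79 + 70 - 53) - 1*23643 = 96 - 23643 = -23547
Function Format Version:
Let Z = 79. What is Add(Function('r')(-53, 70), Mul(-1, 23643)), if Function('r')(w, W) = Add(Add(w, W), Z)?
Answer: -23547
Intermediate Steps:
Function('r')(w, W) = Add(79, W, w) (Function('r')(w, W) = Add(Add(w, W), 79) = Add(Add(W, w), 79) = Add(79, W, w))
Add(Function('r')(-53, 70), Mul(-1, 23643)) = Add(Add(79, 70, -53), Mul(-1, 23643)) = Add(96, -23643) = -23547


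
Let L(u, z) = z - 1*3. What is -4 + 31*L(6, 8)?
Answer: 151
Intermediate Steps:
L(u, z) = -3 + z (L(u, z) = z - 3 = -3 + z)
-4 + 31*L(6, 8) = -4 + 31*(-3 + 8) = -4 + 31*5 = -4 + 155 = 151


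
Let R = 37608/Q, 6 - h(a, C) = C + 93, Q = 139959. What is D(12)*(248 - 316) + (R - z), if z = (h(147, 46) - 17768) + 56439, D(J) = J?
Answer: -1835969626/46653 ≈ -39354.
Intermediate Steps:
h(a, C) = -87 - C (h(a, C) = 6 - (C + 93) = 6 - (93 + C) = 6 + (-93 - C) = -87 - C)
R = 12536/46653 (R = 37608/139959 = 37608*(1/139959) = 12536/46653 ≈ 0.26871)
z = 38538 (z = ((-87 - 1*46) - 17768) + 56439 = ((-87 - 46) - 17768) + 56439 = (-133 - 17768) + 56439 = -17901 + 56439 = 38538)
D(12)*(248 - 316) + (R - z) = 12*(248 - 316) + (12536/46653 - 1*38538) = 12*(-68) + (12536/46653 - 38538) = -816 - 1797900778/46653 = -1835969626/46653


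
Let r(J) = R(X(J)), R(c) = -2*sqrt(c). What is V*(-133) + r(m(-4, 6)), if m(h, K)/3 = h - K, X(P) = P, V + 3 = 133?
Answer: -17290 - 2*I*sqrt(30) ≈ -17290.0 - 10.954*I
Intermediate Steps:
V = 130 (V = -3 + 133 = 130)
m(h, K) = -3*K + 3*h (m(h, K) = 3*(h - K) = -3*K + 3*h)
r(J) = -2*sqrt(J)
V*(-133) + r(m(-4, 6)) = 130*(-133) - 2*sqrt(-3*6 + 3*(-4)) = -17290 - 2*sqrt(-18 - 12) = -17290 - 2*I*sqrt(30)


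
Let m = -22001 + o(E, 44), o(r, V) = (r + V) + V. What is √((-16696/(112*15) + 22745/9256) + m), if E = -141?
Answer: I*√5209546965875070/485940 ≈ 148.53*I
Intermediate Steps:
o(r, V) = r + 2*V (o(r, V) = (V + r) + V = r + 2*V)
m = -22054 (m = -22001 + (-141 + 2*44) = -22001 + (-141 + 88) = -22001 - 53 = -22054)
√((-16696/(112*15) + 22745/9256) + m) = √((-16696/(112*15) + 22745/9256) - 22054) = √((-16696/1680 + 22745*(1/9256)) - 22054) = √((-16696*1/1680 + 22745/9256) - 22054) = √((-2087/210 + 22745/9256) - 22054) = √(-7270411/971880 - 22054) = √(-21441111931/971880) = I*√5209546965875070/485940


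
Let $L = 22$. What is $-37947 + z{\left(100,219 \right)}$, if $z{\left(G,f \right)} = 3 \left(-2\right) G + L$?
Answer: $-38525$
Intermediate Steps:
$z{\left(G,f \right)} = 22 - 6 G$ ($z{\left(G,f \right)} = 3 \left(-2\right) G + 22 = - 6 G + 22 = 22 - 6 G$)
$-37947 + z{\left(100,219 \right)} = -37947 + \left(22 - 600\right) = -37947 - 578 = -38525$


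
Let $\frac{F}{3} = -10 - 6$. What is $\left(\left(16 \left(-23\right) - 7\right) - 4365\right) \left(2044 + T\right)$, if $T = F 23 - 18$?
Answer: $-4370280$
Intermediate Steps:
$F = -48$ ($F = 3 \left(-10 - 6\right) = 3 \left(-16\right) = -48$)
$T = -1122$ ($T = \left(-48\right) 23 - 18 = -1104 - 18 = -1122$)
$\left(\left(16 \left(-23\right) - 7\right) - 4365\right) \left(2044 + T\right) = \left(\left(16 \left(-23\right) - 7\right) - 4365\right) \left(2044 - 1122\right) = \left(\left(-368 - 7\right) - 4365\right) 922 = \left(-375 - 4365\right) 922 = \left(-4740\right) 922 = -4370280$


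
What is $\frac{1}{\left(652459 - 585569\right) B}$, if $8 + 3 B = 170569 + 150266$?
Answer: $\frac{3}{21460118030} \approx 1.3979 \cdot 10^{-10}$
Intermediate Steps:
$B = \frac{320827}{3}$ ($B = - \frac{8}{3} + \frac{170569 + 150266}{3} = - \frac{8}{3} + \frac{1}{3} \cdot 320835 = - \frac{8}{3} + 106945 = \frac{320827}{3} \approx 1.0694 \cdot 10^{5}$)
$\frac{1}{\left(652459 - 585569\right) B} = \frac{1}{\left(652459 - 585569\right) \frac{320827}{3}} = \frac{1}{66890} \cdot \frac{3}{320827} = \frac{3}{21460118030}$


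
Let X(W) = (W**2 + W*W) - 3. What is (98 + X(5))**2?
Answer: 21025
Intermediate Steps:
X(W) = -3 + 2*W**2 (X(W) = (W**2 + W**2) - 3 = 2*W**2 - 3 = -3 + 2*W**2)
(98 + X(5))**2 = (98 + (-3 + 2*5**2))**2 = (98 + (-3 + 2*25))**2 = (98 + (-3 + 50))**2 = (98 + 47)**2 = 145**2 = 21025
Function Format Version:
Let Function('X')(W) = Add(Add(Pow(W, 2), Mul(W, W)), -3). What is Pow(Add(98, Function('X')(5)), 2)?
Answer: 21025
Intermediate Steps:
Function('X')(W) = Add(-3, Mul(2, Pow(W, 2))) (Function('X')(W) = Add(Add(Pow(W, 2), Pow(W, 2)), -3) = Add(Mul(2, Pow(W, 2)), -3) = Add(-3, Mul(2, Pow(W, 2))))
Pow(Add(98, Function('X')(5)), 2) = Pow(Add(98, Add(-3, Mul(2, Pow(5, 2)))), 2) = Pow(Add(98, Add(-3, Mul(2, 25))), 2) = Pow(Add(98, Add(-3, 50)), 2) = Pow(Add(98, 47), 2) = Pow(145, 2) = 21025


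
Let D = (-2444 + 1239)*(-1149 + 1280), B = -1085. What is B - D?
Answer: 156770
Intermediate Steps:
D = -157855 (D = -1205*131 = -157855)
B - D = -1085 - 1*(-157855) = -1085 + 157855 = 156770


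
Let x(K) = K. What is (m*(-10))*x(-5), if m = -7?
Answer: -350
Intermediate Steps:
(m*(-10))*x(-5) = -7*(-10)*(-5) = 70*(-5) = -350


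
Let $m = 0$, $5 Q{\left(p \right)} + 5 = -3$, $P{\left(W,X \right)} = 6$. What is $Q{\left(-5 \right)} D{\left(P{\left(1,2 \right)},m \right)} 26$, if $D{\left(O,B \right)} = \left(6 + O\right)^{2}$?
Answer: $- \frac{29952}{5} \approx -5990.4$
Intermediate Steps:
$Q{\left(p \right)} = - \frac{8}{5}$ ($Q{\left(p \right)} = -1 + \frac{1}{5} \left(-3\right) = -1 - \frac{3}{5} = - \frac{8}{5}$)
$Q{\left(-5 \right)} D{\left(P{\left(1,2 \right)},m \right)} 26 = - \frac{8 \left(6 + 6\right)^{2}}{5} \cdot 26 = - \frac{8 \cdot 12^{2}}{5} \cdot 26 = \left(- \frac{8}{5}\right) 144 \cdot 26 = \left(- \frac{1152}{5}\right) 26 = - \frac{29952}{5}$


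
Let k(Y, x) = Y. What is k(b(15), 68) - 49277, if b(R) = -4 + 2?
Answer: -49279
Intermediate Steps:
b(R) = -2
k(b(15), 68) - 49277 = -2 - 49277 = -49279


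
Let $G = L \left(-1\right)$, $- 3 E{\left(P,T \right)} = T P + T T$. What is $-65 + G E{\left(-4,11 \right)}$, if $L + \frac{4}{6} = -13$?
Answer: $- \frac{3742}{9} \approx -415.78$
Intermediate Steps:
$L = - \frac{41}{3}$ ($L = - \frac{2}{3} - 13 = - \frac{41}{3} \approx -13.667$)
$E{\left(P,T \right)} = - \frac{T^{2}}{3} - \frac{P T}{3}$ ($E{\left(P,T \right)} = - \frac{T P + T T}{3} = - \frac{P T + T^{2}}{3} = - \frac{T^{2} + P T}{3} = - \frac{T^{2}}{3} - \frac{P T}{3}$)
$G = \frac{41}{3}$ ($G = \left(- \frac{41}{3}\right) \left(-1\right) = \frac{41}{3} \approx 13.667$)
$-65 + G E{\left(-4,11 \right)} = -65 + \frac{41 \left(\left(- \frac{1}{3}\right) 11 \left(-4 + 11\right)\right)}{3} = -65 + \frac{41 \left(\left(- \frac{1}{3}\right) 11 \cdot 7\right)}{3} = -65 + \frac{41}{3} \left(- \frac{77}{3}\right) = -65 - \frac{3157}{9} = - \frac{3742}{9}$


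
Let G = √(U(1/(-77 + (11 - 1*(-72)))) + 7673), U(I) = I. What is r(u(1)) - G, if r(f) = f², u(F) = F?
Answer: 1 - √276234/6 ≈ -86.597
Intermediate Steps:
G = √276234/6 (G = √(1/(-77 + (11 - 1*(-72))) + 7673) = √(1/(-77 + (11 + 72)) + 7673) = √(1/(-77 + 83) + 7673) = √(1/6 + 7673) = √(⅙ + 7673) = √(46039/6) = √276234/6 ≈ 87.597)
r(u(1)) - G = 1² - √276234/6 = 1 - √276234/6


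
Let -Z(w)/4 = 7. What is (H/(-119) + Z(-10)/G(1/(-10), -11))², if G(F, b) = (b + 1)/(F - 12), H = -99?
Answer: 9666429124/8850625 ≈ 1092.2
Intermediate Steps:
Z(w) = -28 (Z(w) = -4*7 = -28)
G(F, b) = (1 + b)/(-12 + F)
(H/(-119) + Z(-10)/G(1/(-10), -11))² = (-99/(-119) - 28*(-12 + 1/(-10))/(1 - 11))² = (-99*(-1/119) - 28/(-10/(-12 + 1*(-⅒))))² = (99/119 - 28/(-10/(-12 - ⅒)))² = (99/119 - 28/(-10/(-121/10)))² = (99/119 - 28/((-10/121*(-10))))² = (99/119 - 28/100/121)² = (99/119 - 28*121/100)² = (99/119 - 847/25)² = (-98318/2975)² = 9666429124/8850625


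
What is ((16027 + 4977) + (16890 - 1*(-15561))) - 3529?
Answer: 49926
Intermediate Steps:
((16027 + 4977) + (16890 - 1*(-15561))) - 3529 = (21004 + (16890 + 15561)) - 3529 = (21004 + 32451) - 3529 = 53455 - 3529 = 49926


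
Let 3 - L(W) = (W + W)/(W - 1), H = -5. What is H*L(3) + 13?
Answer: 13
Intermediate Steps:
L(W) = 3 - 2*W/(-1 + W) (L(W) = 3 - (W + W)/(W - 1) = 3 - 2*W/(-1 + W))
H*L(3) + 13 = -5*(-3 + 3)/(-1 + 3) + 13 = -5*0/2 + 13 = -5*0 + 13 = 0 + 13 = 13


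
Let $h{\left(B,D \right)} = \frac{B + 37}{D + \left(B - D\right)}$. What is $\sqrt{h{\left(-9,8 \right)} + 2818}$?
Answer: $\frac{\sqrt{25334}}{3} \approx 53.056$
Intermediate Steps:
$h{\left(B,D \right)} = \frac{37 + B}{B}$
$\sqrt{h{\left(-9,8 \right)} + 2818} = \sqrt{\frac{37 - 9}{-9} + 2818} = \sqrt{\left(- \frac{1}{9}\right) 28 + 2818} = \sqrt{- \frac{28}{9} + 2818} = \sqrt{\frac{25334}{9}} = \frac{\sqrt{25334}}{3}$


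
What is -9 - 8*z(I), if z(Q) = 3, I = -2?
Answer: -33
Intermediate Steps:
-9 - 8*z(I) = -9 - 8*3 = -9 - 24 = -33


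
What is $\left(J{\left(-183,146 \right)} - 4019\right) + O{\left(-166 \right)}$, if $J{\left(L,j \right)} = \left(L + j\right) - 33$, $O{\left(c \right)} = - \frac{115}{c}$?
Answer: $- \frac{678659}{166} \approx -4088.3$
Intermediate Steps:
$J{\left(L,j \right)} = -33 + L + j$
$\left(J{\left(-183,146 \right)} - 4019\right) + O{\left(-166 \right)} = \left(\left(-33 - 183 + 146\right) - 4019\right) - \frac{115}{-166} = \left(-70 - 4019\right) - - \frac{115}{166} = -4089 + \frac{115}{166} = - \frac{678659}{166}$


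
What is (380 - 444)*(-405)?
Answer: 25920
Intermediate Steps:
(380 - 444)*(-405) = -64*(-405) = 25920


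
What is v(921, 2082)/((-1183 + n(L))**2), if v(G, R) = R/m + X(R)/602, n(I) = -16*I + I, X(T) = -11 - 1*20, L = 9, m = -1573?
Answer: -1302127/1644962623304 ≈ -7.9158e-7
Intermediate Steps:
X(T) = -31 (X(T) = -11 - 20 = -31)
n(I) = -15*I
v(G, R) = -31/602 - R/1573 (v(G, R) = R/(-1573) - 31/602 = R*(-1/1573) - 31*1/602 = -R/1573 - 31/602 = -31/602 - R/1573)
v(921, 2082)/((-1183 + n(L))**2) = (-31/602 - 1/1573*2082)/((-1183 - 15*9)**2) = (-31/602 - 2082/1573)/((-1183 - 135)**2) = -1302127/(946946*((-1318)**2)) = -1302127/946946/1737124 = -1302127/946946*1/1737124 = -1302127/1644962623304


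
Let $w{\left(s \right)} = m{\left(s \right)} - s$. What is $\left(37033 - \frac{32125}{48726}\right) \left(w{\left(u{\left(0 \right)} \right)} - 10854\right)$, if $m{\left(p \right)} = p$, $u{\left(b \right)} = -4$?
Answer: $- \frac{1088076013299}{2707} \approx -4.0195 \cdot 10^{8}$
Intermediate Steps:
$w{\left(s \right)} = 0$ ($w{\left(s \right)} = s - s = 0$)
$\left(37033 - \frac{32125}{48726}\right) \left(w{\left(u{\left(0 \right)} \right)} - 10854\right) = \left(37033 - \frac{32125}{48726}\right) \left(0 - 10854\right) = \left(37033 - \frac{32125}{48726}\right) \left(-10854\right) = \frac{1804437833}{48726} \left(-10854\right) = - \frac{1088076013299}{2707}$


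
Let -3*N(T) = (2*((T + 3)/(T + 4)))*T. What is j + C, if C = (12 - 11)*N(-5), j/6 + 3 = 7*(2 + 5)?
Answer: 848/3 ≈ 282.67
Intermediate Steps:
N(T) = -2*T*(3 + T)/(3*(4 + T)) (N(T) = -2*((T + 3)/(T + 4))*T/3 = -2*((3 + T)/(4 + T))*T/3 = -2*(3 + T)/(4 + T)*T/3 = -2*T*(3 + T)/(3*(4 + T)))
j = 276 (j = -18 + 6*(7*(2 + 5)) = -18 + 6*(7*7) = -18 + 6*49 = -18 + 294 = 276)
C = 20/3 (C = (12 - 11)*(-2*(-5)*(3 - 5)/(12 + 3*(-5))) = 1*(-2*(-5)*(-2)/(12 - 15)) = 1*(-2*(-5)*(-2)/(-3)) = 1*(-2*(-5)*(-⅓)*(-2)) = 1*(20/3) = 20/3 ≈ 6.6667)
j + C = 276 + 20/3 = 848/3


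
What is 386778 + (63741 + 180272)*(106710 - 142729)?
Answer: -8788717469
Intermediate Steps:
386778 + (63741 + 180272)*(106710 - 142729) = 386778 + 244013*(-36019) = 386778 - 8789104247 = -8788717469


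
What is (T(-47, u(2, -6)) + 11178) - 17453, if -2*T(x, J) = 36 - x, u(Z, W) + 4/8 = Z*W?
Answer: -12633/2 ≈ -6316.5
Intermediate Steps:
u(Z, W) = -½ + W*Z (u(Z, W) = -½ + Z*W = -½ + W*Z)
T(x, J) = -18 + x/2 (T(x, J) = -(36 - x)/2 = -18 + x/2)
(T(-47, u(2, -6)) + 11178) - 17453 = ((-18 + (½)*(-47)) + 11178) - 17453 = ((-18 - 47/2) + 11178) - 17453 = (-83/2 + 11178) - 17453 = 22273/2 - 17453 = -12633/2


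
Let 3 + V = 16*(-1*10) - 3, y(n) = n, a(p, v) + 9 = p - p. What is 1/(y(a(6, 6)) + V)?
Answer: -1/175 ≈ -0.0057143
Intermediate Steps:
a(p, v) = -9 (a(p, v) = -9 + (p - p) = -9 + 0 = -9)
V = -166 (V = -3 + (16*(-1*10) - 3) = -3 + (16*(-10) - 3) = -3 + (-160 - 3) = -3 - 163 = -166)
1/(y(a(6, 6)) + V) = 1/(-9 - 166) = 1/(-175) = -1/175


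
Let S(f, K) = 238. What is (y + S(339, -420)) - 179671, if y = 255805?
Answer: 76372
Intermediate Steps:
(y + S(339, -420)) - 179671 = (255805 + 238) - 179671 = 256043 - 179671 = 76372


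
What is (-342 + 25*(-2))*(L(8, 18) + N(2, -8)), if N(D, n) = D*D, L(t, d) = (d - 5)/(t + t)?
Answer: -3773/2 ≈ -1886.5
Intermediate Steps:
L(t, d) = (-5 + d)/(2*t) (L(t, d) = (-5 + d)/((2*t)) = (-5 + d)*(1/(2*t)) = (-5 + d)/(2*t))
N(D, n) = D**2
(-342 + 25*(-2))*(L(8, 18) + N(2, -8)) = (-342 + 25*(-2))*((1/2)*(-5 + 18)/8 + 2**2) = (-342 - 50)*((1/2)*(1/8)*13 + 4) = -392*(13/16 + 4) = -392*77/16 = -3773/2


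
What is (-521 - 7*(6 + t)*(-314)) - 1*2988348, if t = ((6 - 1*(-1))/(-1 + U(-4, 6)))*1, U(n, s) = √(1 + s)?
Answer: -8919350/3 + 7693*√7/3 ≈ -2.9663e+6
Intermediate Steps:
t = 7/(-1 + √7) (t = ((6 - 1*(-1))/(-1 + √(1 + 6)))*1 = ((6 + 1)/(-1 + √7))*1 = (7/(-1 + √7))*1 = 7/(-1 + √7) ≈ 4.2534)
(-521 - 7*(6 + t)*(-314)) - 1*2988348 = (-521 - 7*(6 + (7/6 + 7*√7/6))*(-314)) - 1*2988348 = (-521 - 7*(43/6 + 7*√7/6)*(-314)) - 2988348 = (-521 + (-301/6 - 49*√7/6)*(-314)) - 2988348 = (-521 + (47257/3 + 7693*√7/3)) - 2988348 = (45694/3 + 7693*√7/3) - 2988348 = -8919350/3 + 7693*√7/3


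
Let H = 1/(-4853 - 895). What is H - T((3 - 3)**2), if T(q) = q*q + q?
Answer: -1/5748 ≈ -0.00017397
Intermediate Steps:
T(q) = q + q**2 (T(q) = q**2 + q = q + q**2)
H = -1/5748 (H = 1/(-5748) = -1/5748 ≈ -0.00017397)
H - T((3 - 3)**2) = -1/5748 - (3 - 3)**2*(1 + (3 - 3)**2) = -1/5748 - 0**2*(1 + 0**2) = -1/5748 - 0*(1 + 0) = -1/5748 - 0 = -1/5748 - 1*0 = -1/5748 + 0 = -1/5748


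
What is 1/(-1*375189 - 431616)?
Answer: -1/806805 ≈ -1.2395e-6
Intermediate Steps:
1/(-1*375189 - 431616) = 1/(-375189 - 431616) = 1/(-806805) = -1/806805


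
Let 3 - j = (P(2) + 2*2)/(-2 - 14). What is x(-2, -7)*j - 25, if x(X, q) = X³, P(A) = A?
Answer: -52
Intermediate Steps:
j = 27/8 (j = 3 - (2 + 2*2)/(-2 - 14) = 3 - (2 + 4)/(-16) = 3 - 6*(-1)/16 = 3 - 1*(-3/8) = 3 + 3/8 = 27/8 ≈ 3.3750)
x(-2, -7)*j - 25 = (-2)³*(27/8) - 25 = -8*27/8 - 25 = -27 - 25 = -52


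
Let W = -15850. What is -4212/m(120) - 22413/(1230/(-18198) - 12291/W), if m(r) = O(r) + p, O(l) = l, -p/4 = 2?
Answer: -30204748458909/952821884 ≈ -31700.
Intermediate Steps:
p = -8 (p = -4*2 = -8)
m(r) = -8 + r (m(r) = r - 8 = -8 + r)
-4212/m(120) - 22413/(1230/(-18198) - 12291/W) = -4212/(-8 + 120) - 22413/(1230/(-18198) - 12291/(-15850)) = -4212/112 - 22413/(1230*(-1/18198) - 12291*(-1/15850)) = -4212*1/112 - 22413/(-205/3033 + 12291/15850) = -1053/28 - 22413/34029353/48073050 = -1053/28 - 22413*48073050/34029353 = -1053/28 - 1077461269650/34029353 = -30204748458909/952821884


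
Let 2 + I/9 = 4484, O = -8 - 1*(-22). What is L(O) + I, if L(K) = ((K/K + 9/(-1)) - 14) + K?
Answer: 40330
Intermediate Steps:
O = 14 (O = -8 + 22 = 14)
I = 40338 (I = -18 + 9*4484 = -18 + 40356 = 40338)
L(K) = -22 + K (L(K) = ((1 + 9*(-1)) - 14) + K = ((1 - 9) - 14) + K = (-8 - 14) + K = -22 + K)
L(O) + I = (-22 + 14) + 40338 = -8 + 40338 = 40330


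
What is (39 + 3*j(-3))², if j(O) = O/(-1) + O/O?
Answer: 2601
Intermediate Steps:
j(O) = 1 - O (j(O) = O*(-1) + 1 = -O + 1 = 1 - O)
(39 + 3*j(-3))² = (39 + 3*(1 - 1*(-3)))² = (39 + 3*(1 + 3))² = (39 + 3*4)² = (39 + 12)² = 51² = 2601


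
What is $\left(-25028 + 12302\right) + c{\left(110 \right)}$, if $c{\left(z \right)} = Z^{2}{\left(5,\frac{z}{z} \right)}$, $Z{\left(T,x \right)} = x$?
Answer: $-12725$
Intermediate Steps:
$c{\left(z \right)} = 1$ ($c{\left(z \right)} = \left(\frac{z}{z}\right)^{2} = 1^{2} = 1$)
$\left(-25028 + 12302\right) + c{\left(110 \right)} = \left(-25028 + 12302\right) + 1 = -12726 + 1 = -12725$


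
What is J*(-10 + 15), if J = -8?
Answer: -40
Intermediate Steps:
J*(-10 + 15) = -8*(-10 + 15) = -8*5 = -40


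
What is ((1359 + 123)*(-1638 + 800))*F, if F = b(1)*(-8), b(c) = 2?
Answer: 19870656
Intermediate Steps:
F = -16 (F = 2*(-8) = -16)
((1359 + 123)*(-1638 + 800))*F = ((1359 + 123)*(-1638 + 800))*(-16) = (1482*(-838))*(-16) = -1241916*(-16) = 19870656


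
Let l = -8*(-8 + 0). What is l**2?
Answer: 4096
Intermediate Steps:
l = 64 (l = -8*(-8) = 64)
l**2 = 64**2 = 4096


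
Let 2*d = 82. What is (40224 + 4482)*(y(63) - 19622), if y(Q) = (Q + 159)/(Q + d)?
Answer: -22805268249/26 ≈ -8.7713e+8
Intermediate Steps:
d = 41 (d = (1/2)*82 = 41)
y(Q) = (159 + Q)/(41 + Q) (y(Q) = (Q + 159)/(Q + 41) = (159 + Q)/(41 + Q))
(40224 + 4482)*(y(63) - 19622) = (40224 + 4482)*((159 + 63)/(41 + 63) - 19622) = 44706*(222/104 - 19622) = 44706*((1/104)*222 - 19622) = 44706*(111/52 - 19622) = 44706*(-1020233/52) = -22805268249/26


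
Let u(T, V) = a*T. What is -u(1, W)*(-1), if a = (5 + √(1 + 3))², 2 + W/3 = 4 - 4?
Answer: 49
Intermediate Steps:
W = -6 (W = -6 + 3*(4 - 4) = -6 + 3*0 = -6 + 0 = -6)
a = 49 (a = (5 + √4)² = (5 + 2)² = 7² = 49)
u(T, V) = 49*T
-u(1, W)*(-1) = -49*(-1) = 49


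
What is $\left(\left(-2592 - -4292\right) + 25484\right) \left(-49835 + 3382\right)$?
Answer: $-1262778352$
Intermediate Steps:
$\left(\left(-2592 - -4292\right) + 25484\right) \left(-49835 + 3382\right) = \left(\left(-2592 + 4292\right) + 25484\right) \left(-46453\right) = \left(1700 + 25484\right) \left(-46453\right) = 27184 \left(-46453\right) = -1262778352$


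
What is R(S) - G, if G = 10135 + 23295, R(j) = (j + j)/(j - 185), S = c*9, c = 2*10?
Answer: -33502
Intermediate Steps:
c = 20
S = 180 (S = 20*9 = 180)
R(j) = 2*j/(-185 + j) (R(j) = (2*j)/(-185 + j) = 2*j/(-185 + j))
G = 33430
R(S) - G = 2*180/(-185 + 180) - 1*33430 = 2*180/(-5) - 33430 = 2*180*(-⅕) - 33430 = -72 - 33430 = -33502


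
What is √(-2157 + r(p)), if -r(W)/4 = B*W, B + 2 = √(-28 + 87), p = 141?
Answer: √(-1029 - 564*√59) ≈ 73.22*I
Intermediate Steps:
B = -2 + √59 (B = -2 + √(-28 + 87) = -2 + √59 ≈ 5.6811)
r(W) = -4*W*(-2 + √59) (r(W) = -4*(-2 + √59)*W = -4*W*(-2 + √59))
√(-2157 + r(p)) = √(-2157 + 4*141*(2 - √59)) = √(-2157 + (1128 - 564*√59)) = √(-1029 - 564*√59)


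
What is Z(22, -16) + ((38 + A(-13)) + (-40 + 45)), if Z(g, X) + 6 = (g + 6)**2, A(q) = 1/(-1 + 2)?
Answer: 822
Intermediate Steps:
A(q) = 1 (A(q) = 1/1 = 1)
Z(g, X) = -6 + (6 + g)**2 (Z(g, X) = -6 + (g + 6)**2 = -6 + (6 + g)**2)
Z(22, -16) + ((38 + A(-13)) + (-40 + 45)) = (-6 + (6 + 22)**2) + ((38 + 1) + (-40 + 45)) = (-6 + 28**2) + (39 + 5) = (-6 + 784) + 44 = 778 + 44 = 822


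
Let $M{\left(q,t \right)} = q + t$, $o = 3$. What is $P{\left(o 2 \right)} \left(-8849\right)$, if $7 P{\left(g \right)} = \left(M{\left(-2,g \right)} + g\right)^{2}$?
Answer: $- \frac{884900}{7} \approx -1.2641 \cdot 10^{5}$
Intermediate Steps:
$P{\left(g \right)} = \frac{\left(-2 + 2 g\right)^{2}}{7}$ ($P{\left(g \right)} = \frac{\left(\left(-2 + g\right) + g\right)^{2}}{7} = \frac{\left(-2 + 2 g\right)^{2}}{7}$)
$P{\left(o 2 \right)} \left(-8849\right) = \frac{4 \left(-1 + 3 \cdot 2\right)^{2}}{7} \left(-8849\right) = \frac{4 \left(-1 + 6\right)^{2}}{7} \left(-8849\right) = \frac{4 \cdot 5^{2}}{7} \left(-8849\right) = \frac{4}{7} \cdot 25 \left(-8849\right) = \frac{100}{7} \left(-8849\right) = - \frac{884900}{7}$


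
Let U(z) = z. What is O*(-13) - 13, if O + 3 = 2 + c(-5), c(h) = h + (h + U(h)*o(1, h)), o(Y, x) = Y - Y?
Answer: 130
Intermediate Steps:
o(Y, x) = 0
c(h) = 2*h (c(h) = h + (h + h*0) = h + (h + 0) = h + h = 2*h)
O = -11 (O = -3 + (2 + 2*(-5)) = -3 + (2 - 10) = -3 - 8 = -11)
O*(-13) - 13 = -11*(-13) - 13 = 143 - 13 = 130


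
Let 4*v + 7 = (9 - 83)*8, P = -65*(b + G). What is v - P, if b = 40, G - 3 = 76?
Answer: 30341/4 ≈ 7585.3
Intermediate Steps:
G = 79 (G = 3 + 76 = 79)
P = -7735 (P = -65*(40 + 79) = -65*119 = -7735)
v = -599/4 (v = -7/4 + ((9 - 83)*8)/4 = -7/4 + (-74*8)/4 = -7/4 + (¼)*(-592) = -7/4 - 148 = -599/4 ≈ -149.75)
v - P = -599/4 - 1*(-7735) = -599/4 + 7735 = 30341/4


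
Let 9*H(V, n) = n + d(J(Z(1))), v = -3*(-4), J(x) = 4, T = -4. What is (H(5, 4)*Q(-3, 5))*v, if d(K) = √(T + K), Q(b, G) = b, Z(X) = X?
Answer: -16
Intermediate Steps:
d(K) = √(-4 + K)
v = 12
H(V, n) = n/9 (H(V, n) = (n + √(-4 + 4))/9 = (n + √0)/9 = (n + 0)/9 = n/9)
(H(5, 4)*Q(-3, 5))*v = (((⅑)*4)*(-3))*12 = ((4/9)*(-3))*12 = -4/3*12 = -16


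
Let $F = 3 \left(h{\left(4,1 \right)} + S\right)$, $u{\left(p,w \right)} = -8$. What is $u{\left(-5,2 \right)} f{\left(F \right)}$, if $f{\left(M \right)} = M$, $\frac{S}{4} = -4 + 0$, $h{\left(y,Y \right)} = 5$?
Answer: $264$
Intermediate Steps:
$S = -16$ ($S = 4 \left(-4 + 0\right) = 4 \left(-4\right) = -16$)
$F = -33$ ($F = 3 \left(5 - 16\right) = 3 \left(-11\right) = -33$)
$u{\left(-5,2 \right)} f{\left(F \right)} = \left(-8\right) \left(-33\right) = 264$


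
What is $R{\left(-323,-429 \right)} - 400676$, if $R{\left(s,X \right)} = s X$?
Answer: $-262109$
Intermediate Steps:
$R{\left(s,X \right)} = X s$
$R{\left(-323,-429 \right)} - 400676 = \left(-429\right) \left(-323\right) - 400676 = 138567 - 400676 = -262109$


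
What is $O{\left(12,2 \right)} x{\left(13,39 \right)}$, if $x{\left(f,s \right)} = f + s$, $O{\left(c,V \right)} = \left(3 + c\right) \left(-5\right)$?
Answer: $-3900$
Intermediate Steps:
$O{\left(c,V \right)} = -15 - 5 c$
$O{\left(12,2 \right)} x{\left(13,39 \right)} = \left(-15 - 60\right) \left(13 + 39\right) = \left(-15 - 60\right) 52 = \left(-75\right) 52 = -3900$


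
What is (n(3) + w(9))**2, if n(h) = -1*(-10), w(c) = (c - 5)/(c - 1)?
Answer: 441/4 ≈ 110.25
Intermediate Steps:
w(c) = (-5 + c)/(-1 + c)
n(h) = 10
(n(3) + w(9))**2 = (10 + (-5 + 9)/(-1 + 9))**2 = (10 + 4/8)**2 = (10 + (1/8)*4)**2 = (10 + 1/2)**2 = (21/2)**2 = 441/4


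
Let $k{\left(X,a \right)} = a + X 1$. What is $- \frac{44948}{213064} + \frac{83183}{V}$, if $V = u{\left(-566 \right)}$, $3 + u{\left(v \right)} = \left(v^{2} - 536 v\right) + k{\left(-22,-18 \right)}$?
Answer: $- \frac{2577567615}{33221418274} \approx -0.077587$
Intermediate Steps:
$k{\left(X,a \right)} = X + a$ ($k{\left(X,a \right)} = a + X = X + a$)
$u{\left(v \right)} = -43 + v^{2} - 536 v$ ($u{\left(v \right)} = -3 - \left(40 - v^{2} + 536 v\right) = -43 + v^{2} - 536 v$)
$V = 623689$ ($V = -43 + \left(-566\right)^{2} - -303376 = -43 + 320356 + 303376 = 623689$)
$- \frac{44948}{213064} + \frac{83183}{V} = - \frac{44948}{213064} + \frac{83183}{623689} = \left(-44948\right) \frac{1}{213064} + 83183 \cdot \frac{1}{623689} = - \frac{11237}{53266} + \frac{83183}{623689} = - \frac{2577567615}{33221418274}$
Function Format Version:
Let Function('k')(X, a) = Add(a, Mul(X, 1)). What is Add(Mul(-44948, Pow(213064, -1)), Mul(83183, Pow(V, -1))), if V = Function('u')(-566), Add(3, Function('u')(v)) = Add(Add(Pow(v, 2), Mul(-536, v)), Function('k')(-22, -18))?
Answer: Rational(-2577567615, 33221418274) ≈ -0.077587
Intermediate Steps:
Function('k')(X, a) = Add(X, a) (Function('k')(X, a) = Add(a, X) = Add(X, a))
Function('u')(v) = Add(-43, Pow(v, 2), Mul(-536, v)) (Function('u')(v) = Add(-3, Add(Add(Pow(v, 2), Mul(-536, v)), Add(-22, -18))) = Add(-3, Add(Add(Pow(v, 2), Mul(-536, v)), -40)) = Add(-3, Add(-40, Pow(v, 2), Mul(-536, v))) = Add(-43, Pow(v, 2), Mul(-536, v)))
V = 623689 (V = Add(-43, Pow(-566, 2), Mul(-536, -566)) = Add(-43, 320356, 303376) = 623689)
Add(Mul(-44948, Pow(213064, -1)), Mul(83183, Pow(V, -1))) = Add(Mul(-44948, Pow(213064, -1)), Mul(83183, Pow(623689, -1))) = Add(Mul(-44948, Rational(1, 213064)), Mul(83183, Rational(1, 623689))) = Add(Rational(-11237, 53266), Rational(83183, 623689)) = Rational(-2577567615, 33221418274)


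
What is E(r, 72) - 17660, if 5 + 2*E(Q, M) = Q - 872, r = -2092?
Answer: -38289/2 ≈ -19145.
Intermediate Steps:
E(Q, M) = -877/2 + Q/2 (E(Q, M) = -5/2 + (Q - 872)/2 = -5/2 + (-872 + Q)/2 = -5/2 + (-436 + Q/2) = -877/2 + Q/2)
E(r, 72) - 17660 = (-877/2 + (½)*(-2092)) - 17660 = (-877/2 - 1046) - 17660 = -2969/2 - 17660 = -38289/2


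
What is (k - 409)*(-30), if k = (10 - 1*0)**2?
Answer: 9270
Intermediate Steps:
k = 100 (k = (10 + 0)**2 = 10**2 = 100)
(k - 409)*(-30) = (100 - 409)*(-30) = -309*(-30) = 9270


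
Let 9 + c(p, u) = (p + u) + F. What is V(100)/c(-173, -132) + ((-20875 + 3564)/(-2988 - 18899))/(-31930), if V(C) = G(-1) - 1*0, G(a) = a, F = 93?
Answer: 695026179/154446272110 ≈ 0.0045001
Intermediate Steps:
c(p, u) = 84 + p + u (c(p, u) = -9 + ((p + u) + 93) = -9 + (93 + p + u) = 84 + p + u)
V(C) = -1 (V(C) = -1 - 1*0 = -1 + 0 = -1)
V(100)/c(-173, -132) + ((-20875 + 3564)/(-2988 - 18899))/(-31930) = -1/(84 - 173 - 132) + ((-20875 + 3564)/(-2988 - 18899))/(-31930) = -1/(-221) - 17311/(-21887)*(-1/31930) = -1*(-1/221) - 17311*(-1/21887)*(-1/31930) = 1/221 + (17311/21887)*(-1/31930) = 1/221 - 17311/698851910 = 695026179/154446272110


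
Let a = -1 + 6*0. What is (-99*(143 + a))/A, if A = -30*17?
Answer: 2343/85 ≈ 27.565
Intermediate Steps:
A = -510
a = -1 (a = -1 + 0 = -1)
(-99*(143 + a))/A = -99*(143 - 1)/(-510) = -99*142*(-1/510) = -14058*(-1/510) = 2343/85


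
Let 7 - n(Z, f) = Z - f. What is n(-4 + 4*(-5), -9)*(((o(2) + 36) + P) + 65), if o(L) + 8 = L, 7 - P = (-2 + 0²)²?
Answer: 2156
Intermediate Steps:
P = 3 (P = 7 - (-2 + 0²)² = 7 - (-2 + 0)² = 7 - 1*(-2)² = 7 - 1*4 = 7 - 4 = 3)
o(L) = -8 + L
n(Z, f) = 7 + f - Z (n(Z, f) = 7 - (Z - f) = 7 + (f - Z) = 7 + f - Z)
n(-4 + 4*(-5), -9)*(((o(2) + 36) + P) + 65) = (7 - 9 - (-4 + 4*(-5)))*((((-8 + 2) + 36) + 3) + 65) = (7 - 9 - (-4 - 20))*(((-6 + 36) + 3) + 65) = (7 - 9 - 1*(-24))*((30 + 3) + 65) = (7 - 9 + 24)*(33 + 65) = 22*98 = 2156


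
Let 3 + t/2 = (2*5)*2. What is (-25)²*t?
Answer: 21250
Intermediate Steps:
t = 34 (t = -6 + 2*((2*5)*2) = -6 + 2*(10*2) = -6 + 2*20 = -6 + 40 = 34)
(-25)²*t = (-25)²*34 = 625*34 = 21250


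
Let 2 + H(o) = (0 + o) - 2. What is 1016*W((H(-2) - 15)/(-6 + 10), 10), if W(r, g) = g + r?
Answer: 4826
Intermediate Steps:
H(o) = -4 + o (H(o) = -2 + ((0 + o) - 2) = -2 + (o - 2) = -2 + (-2 + o) = -4 + o)
1016*W((H(-2) - 15)/(-6 + 10), 10) = 1016*(10 + ((-4 - 2) - 15)/(-6 + 10)) = 1016*(10 + (-6 - 15)/4) = 1016*(10 - 21*¼) = 1016*(10 - 21/4) = 1016*(19/4) = 4826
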